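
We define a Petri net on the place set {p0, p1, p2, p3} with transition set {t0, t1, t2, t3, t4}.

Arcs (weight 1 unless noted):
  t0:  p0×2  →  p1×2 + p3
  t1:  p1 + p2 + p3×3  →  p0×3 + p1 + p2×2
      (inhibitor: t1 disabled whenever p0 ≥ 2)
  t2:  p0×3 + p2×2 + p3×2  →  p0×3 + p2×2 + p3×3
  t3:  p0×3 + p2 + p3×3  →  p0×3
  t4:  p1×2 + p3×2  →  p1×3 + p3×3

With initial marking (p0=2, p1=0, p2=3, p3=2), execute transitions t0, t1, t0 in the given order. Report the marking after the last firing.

step 1: fire t0:  (p0=2, p1=0, p2=3, p3=2) → (p0=0, p1=2, p2=3, p3=3)
step 2: fire t1:  (p0=0, p1=2, p2=3, p3=3) → (p0=3, p1=2, p2=4, p3=0)
step 3: fire t0:  (p0=3, p1=2, p2=4, p3=0) → (p0=1, p1=4, p2=4, p3=1)

(p0=1, p1=4, p2=4, p3=1)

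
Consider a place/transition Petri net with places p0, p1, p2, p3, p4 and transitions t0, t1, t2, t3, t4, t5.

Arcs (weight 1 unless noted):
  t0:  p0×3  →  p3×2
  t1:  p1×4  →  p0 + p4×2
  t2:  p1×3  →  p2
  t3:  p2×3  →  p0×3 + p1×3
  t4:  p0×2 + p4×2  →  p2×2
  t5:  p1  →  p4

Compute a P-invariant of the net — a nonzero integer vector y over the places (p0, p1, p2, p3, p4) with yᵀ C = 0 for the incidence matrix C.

Incidence matrix C (rows=places, cols=transitions):
       t0   t1   t2   t3   t4   t5
   p0  -3    1    0    3   -2    0
   p1   0   -4   -3    3    0   -1
   p2   0    0    1   -3    2    0
   p3   2    0    0    0    0    0
   p4   0    2    0    0   -2    1

Candidate y = [2, 1, 3, 3, 1]; check y·C column-wise:
  col t0: 2·-3 + 1·0 + 3·0 + 3·2 + 1·0 = 0
  col t1: 2·1 + 1·-4 + 3·0 + 3·0 + 1·2 = 0
  col t2: 2·0 + 1·-3 + 3·1 + 3·0 + 1·0 = 0
  col t3: 2·3 + 1·3 + 3·-3 + 3·0 + 1·0 = 0
  col t4: 2·-2 + 1·0 + 3·2 + 3·0 + 1·-2 = 0
  col t5: 2·0 + 1·-1 + 3·0 + 3·0 + 1·1 = 0

y = (p0:2, p1:1, p2:3, p3:3, p4:1)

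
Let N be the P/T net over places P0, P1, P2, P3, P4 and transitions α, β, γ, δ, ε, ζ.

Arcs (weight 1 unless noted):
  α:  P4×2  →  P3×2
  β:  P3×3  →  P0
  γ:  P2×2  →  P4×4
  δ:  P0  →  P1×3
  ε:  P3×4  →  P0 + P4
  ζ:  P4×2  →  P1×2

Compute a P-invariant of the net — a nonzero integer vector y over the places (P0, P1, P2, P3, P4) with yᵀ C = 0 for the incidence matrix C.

Incidence matrix C (rows=places, cols=transitions):
        α    β    γ    δ    ε    ζ
   P0   0    1    0   -1    1    0
   P1   0    0    0    3    0    2
   P2   0    0   -2    0    0    0
   P3   2   -3    0    0   -4    0
   P4  -2    0    4    0    1   -2

Candidate y = [3, 1, 2, 1, 1]; check y·C column-wise:
  col α: 3·0 + 1·0 + 2·0 + 1·2 + 1·-2 = 0
  col β: 3·1 + 1·0 + 2·0 + 1·-3 + 1·0 = 0
  col γ: 3·0 + 1·0 + 2·-2 + 1·0 + 1·4 = 0
  col δ: 3·-1 + 1·3 + 2·0 + 1·0 + 1·0 = 0
  col ε: 3·1 + 1·0 + 2·0 + 1·-4 + 1·1 = 0
  col ζ: 3·0 + 1·2 + 2·0 + 1·0 + 1·-2 = 0

y = (P0:3, P1:1, P2:2, P3:1, P4:1)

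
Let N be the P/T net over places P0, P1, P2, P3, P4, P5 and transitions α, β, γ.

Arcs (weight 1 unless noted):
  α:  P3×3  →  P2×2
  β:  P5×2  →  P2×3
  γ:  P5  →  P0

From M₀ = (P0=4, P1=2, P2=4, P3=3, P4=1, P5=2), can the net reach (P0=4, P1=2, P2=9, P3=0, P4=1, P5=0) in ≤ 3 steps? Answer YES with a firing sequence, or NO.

step 1: fire α:  (P0=4, P1=2, P2=4, P3=3, P4=1, P5=2) → (P0=4, P1=2, P2=6, P3=0, P4=1, P5=2)
step 2: fire β:  (P0=4, P1=2, P2=6, P3=0, P4=1, P5=2) → (P0=4, P1=2, P2=9, P3=0, P4=1, P5=0)

YES — reachable via ⟨α, β⟩ (2 firings)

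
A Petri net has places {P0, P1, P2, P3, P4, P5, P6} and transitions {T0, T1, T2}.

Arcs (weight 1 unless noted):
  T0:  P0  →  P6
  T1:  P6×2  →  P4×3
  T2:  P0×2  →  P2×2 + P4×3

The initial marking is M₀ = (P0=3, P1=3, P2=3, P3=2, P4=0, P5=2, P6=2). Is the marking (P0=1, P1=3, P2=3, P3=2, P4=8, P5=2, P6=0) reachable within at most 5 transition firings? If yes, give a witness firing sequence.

depth 0: 1 marking
depth 1: 4 markings reached so far
depth 2: 8 markings reached so far
depth 3: 11 markings reached so far
depth 4: 13 markings reached so far
depth 5: 14 markings reached so far
target is not among the 14 markings reachable within 5 steps

NO — not reachable within 5 firings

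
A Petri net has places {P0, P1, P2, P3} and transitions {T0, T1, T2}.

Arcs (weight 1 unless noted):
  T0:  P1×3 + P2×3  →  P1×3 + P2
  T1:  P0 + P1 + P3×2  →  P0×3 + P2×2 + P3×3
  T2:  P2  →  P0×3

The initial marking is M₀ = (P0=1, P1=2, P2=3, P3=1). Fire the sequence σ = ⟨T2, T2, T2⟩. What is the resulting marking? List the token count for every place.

(P0=10, P1=2, P2=0, P3=1)

step 1: fire T2:  (P0=1, P1=2, P2=3, P3=1) → (P0=4, P1=2, P2=2, P3=1)
step 2: fire T2:  (P0=4, P1=2, P2=2, P3=1) → (P0=7, P1=2, P2=1, P3=1)
step 3: fire T2:  (P0=7, P1=2, P2=1, P3=1) → (P0=10, P1=2, P2=0, P3=1)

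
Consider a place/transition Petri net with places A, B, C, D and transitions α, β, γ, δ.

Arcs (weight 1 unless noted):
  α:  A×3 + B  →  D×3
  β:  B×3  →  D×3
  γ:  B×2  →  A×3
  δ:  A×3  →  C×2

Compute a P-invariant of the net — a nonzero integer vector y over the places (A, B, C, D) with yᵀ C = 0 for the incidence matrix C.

Incidence matrix C (rows=places, cols=transitions):
        α    β    γ    δ
    A  -3    0    3   -3
    B  -1   -3   -2    0
    C   0    0    0    2
    D   3    3    0    0

Candidate y = [2, 3, 3, 3]; check y·C column-wise:
  col α: 2·-3 + 3·-1 + 3·0 + 3·3 = 0
  col β: 2·0 + 3·-3 + 3·0 + 3·3 = 0
  col γ: 2·3 + 3·-2 + 3·0 + 3·0 = 0
  col δ: 2·-3 + 3·0 + 3·2 + 3·0 = 0

y = (A:2, B:3, C:3, D:3)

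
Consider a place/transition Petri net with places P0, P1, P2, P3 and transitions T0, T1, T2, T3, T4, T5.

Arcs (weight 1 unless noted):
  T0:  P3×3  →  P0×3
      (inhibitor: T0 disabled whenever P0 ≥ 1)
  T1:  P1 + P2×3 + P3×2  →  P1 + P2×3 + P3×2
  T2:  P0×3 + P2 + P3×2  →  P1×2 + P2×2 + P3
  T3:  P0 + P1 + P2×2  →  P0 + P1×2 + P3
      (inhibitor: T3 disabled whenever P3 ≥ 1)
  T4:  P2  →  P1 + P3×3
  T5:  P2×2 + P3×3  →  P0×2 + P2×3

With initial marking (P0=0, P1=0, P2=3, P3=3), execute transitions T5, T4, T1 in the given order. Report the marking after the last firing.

step 1: fire T5:  (P0=0, P1=0, P2=3, P3=3) → (P0=2, P1=0, P2=4, P3=0)
step 2: fire T4:  (P0=2, P1=0, P2=4, P3=0) → (P0=2, P1=1, P2=3, P3=3)
step 3: fire T1:  (P0=2, P1=1, P2=3, P3=3) → (P0=2, P1=1, P2=3, P3=3)

(P0=2, P1=1, P2=3, P3=3)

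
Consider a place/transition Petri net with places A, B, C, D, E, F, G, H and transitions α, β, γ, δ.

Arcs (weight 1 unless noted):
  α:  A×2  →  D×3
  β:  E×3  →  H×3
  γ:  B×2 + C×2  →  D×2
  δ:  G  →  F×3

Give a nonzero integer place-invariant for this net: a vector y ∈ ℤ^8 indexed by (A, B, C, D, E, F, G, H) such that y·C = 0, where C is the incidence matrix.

Incidence matrix C (rows=places, cols=transitions):
        α    β    γ    δ
    A  -2    0    0    0
    B   0    0   -2    0
    C   0    0   -2    0
    D   3    0    2    0
    E   0   -3    0    0
    F   0    0    0    3
    G   0    0    0   -1
    H   0    3    0    0

Candidate y = [0, 1, -1, 0, 0, 0, 0, 0]; check y·C column-wise:
  col α: 0·-2 + 1·0 + -1·0 + 0·3 = 0
  col β: 1·0 + -1·0 + 0·-3 + 0·3 = 0
  col γ: 1·-2 + -1·-2 + 0·2 = 0
  col δ: 1·0 + -1·0 + 0·3 + 0·-1 = 0

y = (A:0, B:1, C:-1, D:0, E:0, F:0, G:0, H:0)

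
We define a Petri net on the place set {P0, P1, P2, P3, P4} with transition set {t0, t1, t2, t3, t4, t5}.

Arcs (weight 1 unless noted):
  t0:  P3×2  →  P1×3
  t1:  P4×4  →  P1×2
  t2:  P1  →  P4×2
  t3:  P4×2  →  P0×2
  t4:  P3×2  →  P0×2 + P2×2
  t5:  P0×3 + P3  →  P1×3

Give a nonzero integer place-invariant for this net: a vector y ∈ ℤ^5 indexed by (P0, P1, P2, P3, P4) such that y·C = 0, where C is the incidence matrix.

Incidence matrix C (rows=places, cols=transitions):
       t0   t1   t2   t3   t4   t5
   P0   0    0    0    2    2   -3
   P1   3    2   -1    0    0    3
   P2   0    0    0    0    2    0
   P3  -2    0    0    0   -2   -1
   P4   0   -4    2   -2    0    0

Candidate y = [1, 2, 2, 3, 1]; check y·C column-wise:
  col t0: 1·0 + 2·3 + 2·0 + 3·-2 + 1·0 = 0
  col t1: 1·0 + 2·2 + 2·0 + 3·0 + 1·-4 = 0
  col t2: 1·0 + 2·-1 + 2·0 + 3·0 + 1·2 = 0
  col t3: 1·2 + 2·0 + 2·0 + 3·0 + 1·-2 = 0
  col t4: 1·2 + 2·0 + 2·2 + 3·-2 + 1·0 = 0
  col t5: 1·-3 + 2·3 + 2·0 + 3·-1 + 1·0 = 0

y = (P0:1, P1:2, P2:2, P3:3, P4:1)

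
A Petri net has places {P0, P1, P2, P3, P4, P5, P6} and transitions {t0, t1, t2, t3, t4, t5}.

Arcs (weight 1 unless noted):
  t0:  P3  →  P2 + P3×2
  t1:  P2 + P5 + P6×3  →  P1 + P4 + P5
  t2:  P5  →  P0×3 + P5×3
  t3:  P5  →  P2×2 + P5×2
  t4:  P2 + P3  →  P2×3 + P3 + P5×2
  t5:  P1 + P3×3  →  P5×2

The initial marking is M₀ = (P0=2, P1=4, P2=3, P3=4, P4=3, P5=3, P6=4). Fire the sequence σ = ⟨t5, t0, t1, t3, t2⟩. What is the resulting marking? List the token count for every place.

step 1: fire t5:  (P0=2, P1=4, P2=3, P3=4, P4=3, P5=3, P6=4) → (P0=2, P1=3, P2=3, P3=1, P4=3, P5=5, P6=4)
step 2: fire t0:  (P0=2, P1=3, P2=3, P3=1, P4=3, P5=5, P6=4) → (P0=2, P1=3, P2=4, P3=2, P4=3, P5=5, P6=4)
step 3: fire t1:  (P0=2, P1=3, P2=4, P3=2, P4=3, P5=5, P6=4) → (P0=2, P1=4, P2=3, P3=2, P4=4, P5=5, P6=1)
step 4: fire t3:  (P0=2, P1=4, P2=3, P3=2, P4=4, P5=5, P6=1) → (P0=2, P1=4, P2=5, P3=2, P4=4, P5=6, P6=1)
step 5: fire t2:  (P0=2, P1=4, P2=5, P3=2, P4=4, P5=6, P6=1) → (P0=5, P1=4, P2=5, P3=2, P4=4, P5=8, P6=1)

(P0=5, P1=4, P2=5, P3=2, P4=4, P5=8, P6=1)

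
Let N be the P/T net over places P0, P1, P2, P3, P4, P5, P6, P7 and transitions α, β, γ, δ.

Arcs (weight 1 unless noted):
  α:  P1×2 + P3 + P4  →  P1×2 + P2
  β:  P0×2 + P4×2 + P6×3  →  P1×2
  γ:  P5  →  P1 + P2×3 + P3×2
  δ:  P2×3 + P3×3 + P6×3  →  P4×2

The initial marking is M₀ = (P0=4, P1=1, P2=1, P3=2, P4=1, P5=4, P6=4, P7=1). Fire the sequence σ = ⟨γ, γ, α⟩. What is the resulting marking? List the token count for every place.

(P0=4, P1=3, P2=8, P3=5, P4=0, P5=2, P6=4, P7=1)

step 1: fire γ:  (P0=4, P1=1, P2=1, P3=2, P4=1, P5=4, P6=4, P7=1) → (P0=4, P1=2, P2=4, P3=4, P4=1, P5=3, P6=4, P7=1)
step 2: fire γ:  (P0=4, P1=2, P2=4, P3=4, P4=1, P5=3, P6=4, P7=1) → (P0=4, P1=3, P2=7, P3=6, P4=1, P5=2, P6=4, P7=1)
step 3: fire α:  (P0=4, P1=3, P2=7, P3=6, P4=1, P5=2, P6=4, P7=1) → (P0=4, P1=3, P2=8, P3=5, P4=0, P5=2, P6=4, P7=1)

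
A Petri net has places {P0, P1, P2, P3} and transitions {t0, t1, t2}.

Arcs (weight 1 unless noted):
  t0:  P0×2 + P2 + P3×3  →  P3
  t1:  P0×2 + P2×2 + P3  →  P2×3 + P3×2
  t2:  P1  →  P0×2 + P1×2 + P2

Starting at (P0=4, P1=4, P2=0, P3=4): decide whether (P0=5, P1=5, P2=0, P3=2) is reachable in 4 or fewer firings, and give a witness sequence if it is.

NO — not reachable within 4 firings

depth 0: 1 marking
depth 1: 2 markings reached so far
depth 2: 4 markings reached so far
depth 3: 7 markings reached so far
depth 4: 12 markings reached so far
target is not among the 12 markings reachable within 4 steps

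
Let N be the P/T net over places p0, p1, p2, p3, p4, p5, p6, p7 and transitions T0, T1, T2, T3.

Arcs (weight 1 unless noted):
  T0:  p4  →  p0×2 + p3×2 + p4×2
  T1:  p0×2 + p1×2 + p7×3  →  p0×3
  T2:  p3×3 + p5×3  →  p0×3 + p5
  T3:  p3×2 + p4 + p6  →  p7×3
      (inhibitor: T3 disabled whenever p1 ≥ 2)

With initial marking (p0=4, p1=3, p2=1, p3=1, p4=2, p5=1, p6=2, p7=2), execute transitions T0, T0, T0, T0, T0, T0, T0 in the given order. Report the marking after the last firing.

(p0=18, p1=3, p2=1, p3=15, p4=9, p5=1, p6=2, p7=2)

step 1: fire T0:  (p0=4, p1=3, p2=1, p3=1, p4=2, p5=1, p6=2, p7=2) → (p0=6, p1=3, p2=1, p3=3, p4=3, p5=1, p6=2, p7=2)
step 2: fire T0:  (p0=6, p1=3, p2=1, p3=3, p4=3, p5=1, p6=2, p7=2) → (p0=8, p1=3, p2=1, p3=5, p4=4, p5=1, p6=2, p7=2)
step 3: fire T0:  (p0=8, p1=3, p2=1, p3=5, p4=4, p5=1, p6=2, p7=2) → (p0=10, p1=3, p2=1, p3=7, p4=5, p5=1, p6=2, p7=2)
step 4: fire T0:  (p0=10, p1=3, p2=1, p3=7, p4=5, p5=1, p6=2, p7=2) → (p0=12, p1=3, p2=1, p3=9, p4=6, p5=1, p6=2, p7=2)
step 5: fire T0:  (p0=12, p1=3, p2=1, p3=9, p4=6, p5=1, p6=2, p7=2) → (p0=14, p1=3, p2=1, p3=11, p4=7, p5=1, p6=2, p7=2)
step 6: fire T0:  (p0=14, p1=3, p2=1, p3=11, p4=7, p5=1, p6=2, p7=2) → (p0=16, p1=3, p2=1, p3=13, p4=8, p5=1, p6=2, p7=2)
step 7: fire T0:  (p0=16, p1=3, p2=1, p3=13, p4=8, p5=1, p6=2, p7=2) → (p0=18, p1=3, p2=1, p3=15, p4=9, p5=1, p6=2, p7=2)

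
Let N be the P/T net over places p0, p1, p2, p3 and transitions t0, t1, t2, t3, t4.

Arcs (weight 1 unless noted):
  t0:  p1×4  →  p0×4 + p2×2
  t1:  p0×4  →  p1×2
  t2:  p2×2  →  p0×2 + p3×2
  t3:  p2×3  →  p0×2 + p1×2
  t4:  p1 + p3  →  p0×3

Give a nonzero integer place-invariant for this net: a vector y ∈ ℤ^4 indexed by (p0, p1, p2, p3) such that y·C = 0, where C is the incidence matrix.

y = (p0:1, p1:2, p2:2, p3:1)

Incidence matrix C (rows=places, cols=transitions):
       t0   t1   t2   t3   t4
   p0   4   -4    2    2    3
   p1  -4    2    0    2   -1
   p2   2    0   -2   -3    0
   p3   0    0    2    0   -1

Candidate y = [1, 2, 2, 1]; check y·C column-wise:
  col t0: 1·4 + 2·-4 + 2·2 + 1·0 = 0
  col t1: 1·-4 + 2·2 + 2·0 + 1·0 = 0
  col t2: 1·2 + 2·0 + 2·-2 + 1·2 = 0
  col t3: 1·2 + 2·2 + 2·-3 + 1·0 = 0
  col t4: 1·3 + 2·-1 + 2·0 + 1·-1 = 0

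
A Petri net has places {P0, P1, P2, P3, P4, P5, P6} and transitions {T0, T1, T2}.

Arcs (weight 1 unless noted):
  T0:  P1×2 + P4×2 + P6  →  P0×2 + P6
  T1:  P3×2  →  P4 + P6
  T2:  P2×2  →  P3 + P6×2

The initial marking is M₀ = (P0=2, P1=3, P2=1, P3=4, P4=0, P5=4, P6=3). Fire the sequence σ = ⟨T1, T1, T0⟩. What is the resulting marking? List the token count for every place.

(P0=4, P1=1, P2=1, P3=0, P4=0, P5=4, P6=5)

step 1: fire T1:  (P0=2, P1=3, P2=1, P3=4, P4=0, P5=4, P6=3) → (P0=2, P1=3, P2=1, P3=2, P4=1, P5=4, P6=4)
step 2: fire T1:  (P0=2, P1=3, P2=1, P3=2, P4=1, P5=4, P6=4) → (P0=2, P1=3, P2=1, P3=0, P4=2, P5=4, P6=5)
step 3: fire T0:  (P0=2, P1=3, P2=1, P3=0, P4=2, P5=4, P6=5) → (P0=4, P1=1, P2=1, P3=0, P4=0, P5=4, P6=5)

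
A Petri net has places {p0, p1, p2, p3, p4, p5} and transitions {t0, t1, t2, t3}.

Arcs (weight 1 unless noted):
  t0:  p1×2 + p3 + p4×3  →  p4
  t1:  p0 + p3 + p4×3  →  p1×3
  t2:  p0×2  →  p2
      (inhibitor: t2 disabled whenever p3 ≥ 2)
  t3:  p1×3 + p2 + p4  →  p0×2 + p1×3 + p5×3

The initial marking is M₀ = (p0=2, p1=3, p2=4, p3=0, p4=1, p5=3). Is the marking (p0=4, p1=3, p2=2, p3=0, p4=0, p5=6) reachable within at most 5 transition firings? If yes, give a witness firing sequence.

NO — not reachable within 5 firings

depth 0: 1 marking
depth 1: 3 markings reached so far
depth 2: 4 markings reached so far
depth 3: 5 markings reached so far
depth 4: 5 markings reached so far
(frontier empty at depth 4; search complete)
target is not among the 5 markings reachable within 5 steps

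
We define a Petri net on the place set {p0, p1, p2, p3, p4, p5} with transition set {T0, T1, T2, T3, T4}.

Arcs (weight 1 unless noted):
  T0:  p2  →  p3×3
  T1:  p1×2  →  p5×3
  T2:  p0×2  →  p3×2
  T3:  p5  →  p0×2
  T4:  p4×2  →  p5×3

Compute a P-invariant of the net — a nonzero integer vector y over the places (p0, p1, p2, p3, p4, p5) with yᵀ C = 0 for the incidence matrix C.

Incidence matrix C (rows=places, cols=transitions):
       T0   T1   T2   T3   T4
   p0   0    0   -2    2    0
   p1   0   -2    0    0    0
   p2  -1    0    0    0    0
   p3   3    0    2    0    0
   p4   0    0    0    0   -2
   p5   0    3    0   -1    3

Candidate y = [1, 3, 3, 1, 3, 2]; check y·C column-wise:
  col T0: 1·0 + 3·0 + 3·-1 + 1·3 + 3·0 + 2·0 = 0
  col T1: 1·0 + 3·-2 + 3·0 + 1·0 + 3·0 + 2·3 = 0
  col T2: 1·-2 + 3·0 + 3·0 + 1·2 + 3·0 + 2·0 = 0
  col T3: 1·2 + 3·0 + 3·0 + 1·0 + 3·0 + 2·-1 = 0
  col T4: 1·0 + 3·0 + 3·0 + 1·0 + 3·-2 + 2·3 = 0

y = (p0:1, p1:3, p2:3, p3:1, p4:3, p5:2)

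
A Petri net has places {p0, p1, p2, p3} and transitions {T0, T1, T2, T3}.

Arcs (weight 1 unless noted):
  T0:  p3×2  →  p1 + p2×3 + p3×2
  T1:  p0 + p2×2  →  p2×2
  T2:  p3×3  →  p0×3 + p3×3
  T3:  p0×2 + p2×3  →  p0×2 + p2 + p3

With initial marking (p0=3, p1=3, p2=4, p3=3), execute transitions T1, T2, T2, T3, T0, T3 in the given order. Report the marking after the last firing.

step 1: fire T1:  (p0=3, p1=3, p2=4, p3=3) → (p0=2, p1=3, p2=4, p3=3)
step 2: fire T2:  (p0=2, p1=3, p2=4, p3=3) → (p0=5, p1=3, p2=4, p3=3)
step 3: fire T2:  (p0=5, p1=3, p2=4, p3=3) → (p0=8, p1=3, p2=4, p3=3)
step 4: fire T3:  (p0=8, p1=3, p2=4, p3=3) → (p0=8, p1=3, p2=2, p3=4)
step 5: fire T0:  (p0=8, p1=3, p2=2, p3=4) → (p0=8, p1=4, p2=5, p3=4)
step 6: fire T3:  (p0=8, p1=4, p2=5, p3=4) → (p0=8, p1=4, p2=3, p3=5)

(p0=8, p1=4, p2=3, p3=5)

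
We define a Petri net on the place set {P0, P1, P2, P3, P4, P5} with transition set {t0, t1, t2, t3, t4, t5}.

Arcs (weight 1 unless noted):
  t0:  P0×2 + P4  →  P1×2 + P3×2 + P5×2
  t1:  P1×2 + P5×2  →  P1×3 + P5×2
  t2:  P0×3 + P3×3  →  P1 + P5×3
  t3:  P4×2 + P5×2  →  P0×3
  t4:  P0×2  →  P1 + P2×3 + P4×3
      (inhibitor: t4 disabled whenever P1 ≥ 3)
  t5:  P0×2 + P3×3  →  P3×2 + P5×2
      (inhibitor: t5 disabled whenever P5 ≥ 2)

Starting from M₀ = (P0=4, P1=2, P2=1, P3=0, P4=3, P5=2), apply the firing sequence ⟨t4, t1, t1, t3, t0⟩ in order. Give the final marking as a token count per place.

(P0=3, P1=7, P2=4, P3=2, P4=3, P5=2)

step 1: fire t4:  (P0=4, P1=2, P2=1, P3=0, P4=3, P5=2) → (P0=2, P1=3, P2=4, P3=0, P4=6, P5=2)
step 2: fire t1:  (P0=2, P1=3, P2=4, P3=0, P4=6, P5=2) → (P0=2, P1=4, P2=4, P3=0, P4=6, P5=2)
step 3: fire t1:  (P0=2, P1=4, P2=4, P3=0, P4=6, P5=2) → (P0=2, P1=5, P2=4, P3=0, P4=6, P5=2)
step 4: fire t3:  (P0=2, P1=5, P2=4, P3=0, P4=6, P5=2) → (P0=5, P1=5, P2=4, P3=0, P4=4, P5=0)
step 5: fire t0:  (P0=5, P1=5, P2=4, P3=0, P4=4, P5=0) → (P0=3, P1=7, P2=4, P3=2, P4=3, P5=2)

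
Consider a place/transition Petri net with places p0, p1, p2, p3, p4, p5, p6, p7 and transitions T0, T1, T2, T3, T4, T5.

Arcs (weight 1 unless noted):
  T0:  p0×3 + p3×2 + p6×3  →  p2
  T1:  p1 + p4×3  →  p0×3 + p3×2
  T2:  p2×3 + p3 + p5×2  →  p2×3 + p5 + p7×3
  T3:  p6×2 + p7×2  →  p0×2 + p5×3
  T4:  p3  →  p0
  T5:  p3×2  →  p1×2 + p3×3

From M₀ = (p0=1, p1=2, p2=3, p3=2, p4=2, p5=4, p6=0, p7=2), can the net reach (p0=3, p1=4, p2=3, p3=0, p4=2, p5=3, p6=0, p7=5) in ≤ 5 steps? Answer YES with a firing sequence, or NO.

step 1: fire T5:  (p0=1, p1=2, p2=3, p3=2, p4=2, p5=4, p6=0, p7=2) → (p0=1, p1=4, p2=3, p3=3, p4=2, p5=4, p6=0, p7=2)
step 2: fire T2:  (p0=1, p1=4, p2=3, p3=3, p4=2, p5=4, p6=0, p7=2) → (p0=1, p1=4, p2=3, p3=2, p4=2, p5=3, p6=0, p7=5)
step 3: fire T4:  (p0=1, p1=4, p2=3, p3=2, p4=2, p5=3, p6=0, p7=5) → (p0=2, p1=4, p2=3, p3=1, p4=2, p5=3, p6=0, p7=5)
step 4: fire T4:  (p0=2, p1=4, p2=3, p3=1, p4=2, p5=3, p6=0, p7=5) → (p0=3, p1=4, p2=3, p3=0, p4=2, p5=3, p6=0, p7=5)

YES — reachable via ⟨T5, T2, T4, T4⟩ (4 firings)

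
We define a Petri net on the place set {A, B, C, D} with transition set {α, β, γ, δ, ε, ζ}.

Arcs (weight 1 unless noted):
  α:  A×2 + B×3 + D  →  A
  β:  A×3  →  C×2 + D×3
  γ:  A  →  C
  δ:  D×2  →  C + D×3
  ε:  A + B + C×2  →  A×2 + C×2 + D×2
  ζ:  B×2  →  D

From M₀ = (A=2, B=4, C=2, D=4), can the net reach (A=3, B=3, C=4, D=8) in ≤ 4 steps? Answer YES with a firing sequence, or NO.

step 1: fire δ:  (A=2, B=4, C=2, D=4) → (A=2, B=4, C=3, D=5)
step 2: fire δ:  (A=2, B=4, C=3, D=5) → (A=2, B=4, C=4, D=6)
step 3: fire ε:  (A=2, B=4, C=4, D=6) → (A=3, B=3, C=4, D=8)

YES — reachable via ⟨δ, δ, ε⟩ (3 firings)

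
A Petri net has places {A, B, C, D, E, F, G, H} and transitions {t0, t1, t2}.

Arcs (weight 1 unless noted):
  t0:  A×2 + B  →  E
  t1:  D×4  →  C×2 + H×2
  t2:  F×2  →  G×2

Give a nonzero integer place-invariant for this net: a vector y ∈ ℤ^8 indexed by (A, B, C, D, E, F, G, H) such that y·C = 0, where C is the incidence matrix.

Incidence matrix C (rows=places, cols=transitions):
       t0   t1   t2
    A  -2    0    0
    B  -1    0    0
    C   0    2    0
    D   0   -4    0
    E   1    0    0
    F   0    0   -2
    G   0    0    2
    H   0    2    0

Candidate y = [1, -2, 0, 0, 0, 0, 0, 0]; check y·C column-wise:
  col t0: 1·-2 + -2·-1 + 0·1 = 0
  col t1: 1·0 + -2·0 + 0·2 + 0·-4 + 0·2 = 0
  col t2: 1·0 + -2·0 + 0·-2 + 0·2 = 0

y = (A:1, B:-2, C:0, D:0, E:0, F:0, G:0, H:0)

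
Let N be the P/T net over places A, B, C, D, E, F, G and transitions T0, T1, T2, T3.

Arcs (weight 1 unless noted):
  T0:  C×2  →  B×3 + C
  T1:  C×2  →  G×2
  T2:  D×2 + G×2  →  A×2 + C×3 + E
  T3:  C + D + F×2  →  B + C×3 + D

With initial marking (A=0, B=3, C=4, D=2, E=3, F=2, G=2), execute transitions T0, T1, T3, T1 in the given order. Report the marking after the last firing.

step 1: fire T0:  (A=0, B=3, C=4, D=2, E=3, F=2, G=2) → (A=0, B=6, C=3, D=2, E=3, F=2, G=2)
step 2: fire T1:  (A=0, B=6, C=3, D=2, E=3, F=2, G=2) → (A=0, B=6, C=1, D=2, E=3, F=2, G=4)
step 3: fire T3:  (A=0, B=6, C=1, D=2, E=3, F=2, G=4) → (A=0, B=7, C=3, D=2, E=3, F=0, G=4)
step 4: fire T1:  (A=0, B=7, C=3, D=2, E=3, F=0, G=4) → (A=0, B=7, C=1, D=2, E=3, F=0, G=6)

(A=0, B=7, C=1, D=2, E=3, F=0, G=6)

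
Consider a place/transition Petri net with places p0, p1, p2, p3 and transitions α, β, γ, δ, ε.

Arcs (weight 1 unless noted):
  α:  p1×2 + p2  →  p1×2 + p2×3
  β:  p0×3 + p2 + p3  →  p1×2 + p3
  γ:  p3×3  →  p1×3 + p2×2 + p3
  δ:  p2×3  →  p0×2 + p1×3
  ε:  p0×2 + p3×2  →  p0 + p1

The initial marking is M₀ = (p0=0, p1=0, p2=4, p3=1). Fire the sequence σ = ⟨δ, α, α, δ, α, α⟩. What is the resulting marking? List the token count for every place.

step 1: fire δ:  (p0=0, p1=0, p2=4, p3=1) → (p0=2, p1=3, p2=1, p3=1)
step 2: fire α:  (p0=2, p1=3, p2=1, p3=1) → (p0=2, p1=3, p2=3, p3=1)
step 3: fire α:  (p0=2, p1=3, p2=3, p3=1) → (p0=2, p1=3, p2=5, p3=1)
step 4: fire δ:  (p0=2, p1=3, p2=5, p3=1) → (p0=4, p1=6, p2=2, p3=1)
step 5: fire α:  (p0=4, p1=6, p2=2, p3=1) → (p0=4, p1=6, p2=4, p3=1)
step 6: fire α:  (p0=4, p1=6, p2=4, p3=1) → (p0=4, p1=6, p2=6, p3=1)

(p0=4, p1=6, p2=6, p3=1)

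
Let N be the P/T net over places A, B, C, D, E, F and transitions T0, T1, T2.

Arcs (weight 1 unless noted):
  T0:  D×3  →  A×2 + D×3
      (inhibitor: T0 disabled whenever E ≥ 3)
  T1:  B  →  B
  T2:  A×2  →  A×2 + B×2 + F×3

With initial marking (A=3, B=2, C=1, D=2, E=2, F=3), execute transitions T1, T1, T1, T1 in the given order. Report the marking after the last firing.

step 1: fire T1:  (A=3, B=2, C=1, D=2, E=2, F=3) → (A=3, B=2, C=1, D=2, E=2, F=3)
step 2: fire T1:  (A=3, B=2, C=1, D=2, E=2, F=3) → (A=3, B=2, C=1, D=2, E=2, F=3)
step 3: fire T1:  (A=3, B=2, C=1, D=2, E=2, F=3) → (A=3, B=2, C=1, D=2, E=2, F=3)
step 4: fire T1:  (A=3, B=2, C=1, D=2, E=2, F=3) → (A=3, B=2, C=1, D=2, E=2, F=3)

(A=3, B=2, C=1, D=2, E=2, F=3)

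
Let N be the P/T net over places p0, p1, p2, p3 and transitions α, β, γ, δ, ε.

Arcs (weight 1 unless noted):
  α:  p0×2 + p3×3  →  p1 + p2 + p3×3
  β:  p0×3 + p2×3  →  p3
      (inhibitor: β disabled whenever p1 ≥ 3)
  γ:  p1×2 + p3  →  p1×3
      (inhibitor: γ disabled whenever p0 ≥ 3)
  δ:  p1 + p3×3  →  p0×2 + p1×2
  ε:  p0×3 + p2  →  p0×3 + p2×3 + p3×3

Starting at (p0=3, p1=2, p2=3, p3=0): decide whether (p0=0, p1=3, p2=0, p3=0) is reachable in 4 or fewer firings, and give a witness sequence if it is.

step 1: fire β:  (p0=3, p1=2, p2=3, p3=0) → (p0=0, p1=2, p2=0, p3=1)
step 2: fire γ:  (p0=0, p1=2, p2=0, p3=1) → (p0=0, p1=3, p2=0, p3=0)

YES — reachable via ⟨β, γ⟩ (2 firings)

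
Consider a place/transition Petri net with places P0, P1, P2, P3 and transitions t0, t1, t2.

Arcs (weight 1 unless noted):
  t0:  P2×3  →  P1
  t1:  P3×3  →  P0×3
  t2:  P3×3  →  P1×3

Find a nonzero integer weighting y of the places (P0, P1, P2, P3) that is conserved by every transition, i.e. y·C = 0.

y = (P0:3, P1:3, P2:1, P3:3)

Incidence matrix C (rows=places, cols=transitions):
       t0   t1   t2
   P0   0    3    0
   P1   1    0    3
   P2  -3    0    0
   P3   0   -3   -3

Candidate y = [3, 3, 1, 3]; check y·C column-wise:
  col t0: 3·0 + 3·1 + 1·-3 + 3·0 = 0
  col t1: 3·3 + 3·0 + 1·0 + 3·-3 = 0
  col t2: 3·0 + 3·3 + 1·0 + 3·-3 = 0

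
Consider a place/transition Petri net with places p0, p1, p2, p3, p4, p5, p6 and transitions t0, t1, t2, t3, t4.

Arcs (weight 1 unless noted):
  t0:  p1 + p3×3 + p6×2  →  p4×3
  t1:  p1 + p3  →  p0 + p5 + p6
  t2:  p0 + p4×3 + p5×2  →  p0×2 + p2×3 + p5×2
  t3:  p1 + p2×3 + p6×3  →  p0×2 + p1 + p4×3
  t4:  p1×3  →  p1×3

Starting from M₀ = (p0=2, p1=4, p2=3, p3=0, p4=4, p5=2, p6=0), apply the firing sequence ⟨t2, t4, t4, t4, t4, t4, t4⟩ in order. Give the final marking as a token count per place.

step 1: fire t2:  (p0=2, p1=4, p2=3, p3=0, p4=4, p5=2, p6=0) → (p0=3, p1=4, p2=6, p3=0, p4=1, p5=2, p6=0)
step 2: fire t4:  (p0=3, p1=4, p2=6, p3=0, p4=1, p5=2, p6=0) → (p0=3, p1=4, p2=6, p3=0, p4=1, p5=2, p6=0)
step 3: fire t4:  (p0=3, p1=4, p2=6, p3=0, p4=1, p5=2, p6=0) → (p0=3, p1=4, p2=6, p3=0, p4=1, p5=2, p6=0)
step 4: fire t4:  (p0=3, p1=4, p2=6, p3=0, p4=1, p5=2, p6=0) → (p0=3, p1=4, p2=6, p3=0, p4=1, p5=2, p6=0)
step 5: fire t4:  (p0=3, p1=4, p2=6, p3=0, p4=1, p5=2, p6=0) → (p0=3, p1=4, p2=6, p3=0, p4=1, p5=2, p6=0)
step 6: fire t4:  (p0=3, p1=4, p2=6, p3=0, p4=1, p5=2, p6=0) → (p0=3, p1=4, p2=6, p3=0, p4=1, p5=2, p6=0)
step 7: fire t4:  (p0=3, p1=4, p2=6, p3=0, p4=1, p5=2, p6=0) → (p0=3, p1=4, p2=6, p3=0, p4=1, p5=2, p6=0)

(p0=3, p1=4, p2=6, p3=0, p4=1, p5=2, p6=0)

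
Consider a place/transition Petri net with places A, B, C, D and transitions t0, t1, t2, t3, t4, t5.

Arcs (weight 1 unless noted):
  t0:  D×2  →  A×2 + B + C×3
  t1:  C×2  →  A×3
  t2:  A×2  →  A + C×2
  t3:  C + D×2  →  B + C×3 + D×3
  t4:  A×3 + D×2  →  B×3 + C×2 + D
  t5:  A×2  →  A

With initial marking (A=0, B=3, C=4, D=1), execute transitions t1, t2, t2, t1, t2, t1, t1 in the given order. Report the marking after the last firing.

step 1: fire t1:  (A=0, B=3, C=4, D=1) → (A=3, B=3, C=2, D=1)
step 2: fire t2:  (A=3, B=3, C=2, D=1) → (A=2, B=3, C=4, D=1)
step 3: fire t2:  (A=2, B=3, C=4, D=1) → (A=1, B=3, C=6, D=1)
step 4: fire t1:  (A=1, B=3, C=6, D=1) → (A=4, B=3, C=4, D=1)
step 5: fire t2:  (A=4, B=3, C=4, D=1) → (A=3, B=3, C=6, D=1)
step 6: fire t1:  (A=3, B=3, C=6, D=1) → (A=6, B=3, C=4, D=1)
step 7: fire t1:  (A=6, B=3, C=4, D=1) → (A=9, B=3, C=2, D=1)

(A=9, B=3, C=2, D=1)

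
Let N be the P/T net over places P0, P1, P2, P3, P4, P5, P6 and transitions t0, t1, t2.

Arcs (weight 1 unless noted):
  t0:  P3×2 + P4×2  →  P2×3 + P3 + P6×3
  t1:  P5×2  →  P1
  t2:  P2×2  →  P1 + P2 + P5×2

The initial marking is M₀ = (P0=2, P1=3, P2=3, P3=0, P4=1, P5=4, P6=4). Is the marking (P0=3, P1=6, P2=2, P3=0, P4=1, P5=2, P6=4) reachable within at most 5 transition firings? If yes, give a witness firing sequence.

depth 0: 1 marking
depth 1: 3 markings reached so far
depth 2: 6 markings reached so far
depth 3: 8 markings reached so far
depth 4: 10 markings reached so far
depth 5: 11 markings reached so far
target is not among the 11 markings reachable within 5 steps

NO — not reachable within 5 firings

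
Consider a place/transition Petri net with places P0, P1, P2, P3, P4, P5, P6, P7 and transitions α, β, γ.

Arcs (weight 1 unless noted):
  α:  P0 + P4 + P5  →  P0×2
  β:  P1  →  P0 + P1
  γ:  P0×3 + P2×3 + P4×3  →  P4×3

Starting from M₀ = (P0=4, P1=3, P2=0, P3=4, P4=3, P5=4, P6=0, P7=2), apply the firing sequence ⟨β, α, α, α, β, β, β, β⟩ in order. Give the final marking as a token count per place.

step 1: fire β:  (P0=4, P1=3, P2=0, P3=4, P4=3, P5=4, P6=0, P7=2) → (P0=5, P1=3, P2=0, P3=4, P4=3, P5=4, P6=0, P7=2)
step 2: fire α:  (P0=5, P1=3, P2=0, P3=4, P4=3, P5=4, P6=0, P7=2) → (P0=6, P1=3, P2=0, P3=4, P4=2, P5=3, P6=0, P7=2)
step 3: fire α:  (P0=6, P1=3, P2=0, P3=4, P4=2, P5=3, P6=0, P7=2) → (P0=7, P1=3, P2=0, P3=4, P4=1, P5=2, P6=0, P7=2)
step 4: fire α:  (P0=7, P1=3, P2=0, P3=4, P4=1, P5=2, P6=0, P7=2) → (P0=8, P1=3, P2=0, P3=4, P4=0, P5=1, P6=0, P7=2)
step 5: fire β:  (P0=8, P1=3, P2=0, P3=4, P4=0, P5=1, P6=0, P7=2) → (P0=9, P1=3, P2=0, P3=4, P4=0, P5=1, P6=0, P7=2)
step 6: fire β:  (P0=9, P1=3, P2=0, P3=4, P4=0, P5=1, P6=0, P7=2) → (P0=10, P1=3, P2=0, P3=4, P4=0, P5=1, P6=0, P7=2)
step 7: fire β:  (P0=10, P1=3, P2=0, P3=4, P4=0, P5=1, P6=0, P7=2) → (P0=11, P1=3, P2=0, P3=4, P4=0, P5=1, P6=0, P7=2)
step 8: fire β:  (P0=11, P1=3, P2=0, P3=4, P4=0, P5=1, P6=0, P7=2) → (P0=12, P1=3, P2=0, P3=4, P4=0, P5=1, P6=0, P7=2)

(P0=12, P1=3, P2=0, P3=4, P4=0, P5=1, P6=0, P7=2)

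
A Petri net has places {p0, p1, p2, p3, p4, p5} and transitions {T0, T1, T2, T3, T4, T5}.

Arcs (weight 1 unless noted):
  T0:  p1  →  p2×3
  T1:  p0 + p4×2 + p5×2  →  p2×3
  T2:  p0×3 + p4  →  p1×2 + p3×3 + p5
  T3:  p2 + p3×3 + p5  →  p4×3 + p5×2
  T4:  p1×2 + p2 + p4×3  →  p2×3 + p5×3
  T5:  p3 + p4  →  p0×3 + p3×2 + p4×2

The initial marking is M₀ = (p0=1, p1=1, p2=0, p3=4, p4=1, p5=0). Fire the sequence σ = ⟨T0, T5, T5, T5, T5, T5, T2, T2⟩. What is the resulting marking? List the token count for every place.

step 1: fire T0:  (p0=1, p1=1, p2=0, p3=4, p4=1, p5=0) → (p0=1, p1=0, p2=3, p3=4, p4=1, p5=0)
step 2: fire T5:  (p0=1, p1=0, p2=3, p3=4, p4=1, p5=0) → (p0=4, p1=0, p2=3, p3=5, p4=2, p5=0)
step 3: fire T5:  (p0=4, p1=0, p2=3, p3=5, p4=2, p5=0) → (p0=7, p1=0, p2=3, p3=6, p4=3, p5=0)
step 4: fire T5:  (p0=7, p1=0, p2=3, p3=6, p4=3, p5=0) → (p0=10, p1=0, p2=3, p3=7, p4=4, p5=0)
step 5: fire T5:  (p0=10, p1=0, p2=3, p3=7, p4=4, p5=0) → (p0=13, p1=0, p2=3, p3=8, p4=5, p5=0)
step 6: fire T5:  (p0=13, p1=0, p2=3, p3=8, p4=5, p5=0) → (p0=16, p1=0, p2=3, p3=9, p4=6, p5=0)
step 7: fire T2:  (p0=16, p1=0, p2=3, p3=9, p4=6, p5=0) → (p0=13, p1=2, p2=3, p3=12, p4=5, p5=1)
step 8: fire T2:  (p0=13, p1=2, p2=3, p3=12, p4=5, p5=1) → (p0=10, p1=4, p2=3, p3=15, p4=4, p5=2)

(p0=10, p1=4, p2=3, p3=15, p4=4, p5=2)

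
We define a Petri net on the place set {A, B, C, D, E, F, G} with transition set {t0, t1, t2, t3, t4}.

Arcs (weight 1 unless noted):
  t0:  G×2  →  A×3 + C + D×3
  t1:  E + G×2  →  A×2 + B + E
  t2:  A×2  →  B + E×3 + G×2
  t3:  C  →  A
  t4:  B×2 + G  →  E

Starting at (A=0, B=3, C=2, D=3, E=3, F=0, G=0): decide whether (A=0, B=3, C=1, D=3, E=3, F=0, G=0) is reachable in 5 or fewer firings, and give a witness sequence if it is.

NO — not reachable within 5 firings

depth 0: 1 marking
depth 1: 2 markings reached so far
depth 2: 3 markings reached so far
depth 3: 4 markings reached so far
depth 4: 7 markings reached so far
depth 5: 11 markings reached so far
target is not among the 11 markings reachable within 5 steps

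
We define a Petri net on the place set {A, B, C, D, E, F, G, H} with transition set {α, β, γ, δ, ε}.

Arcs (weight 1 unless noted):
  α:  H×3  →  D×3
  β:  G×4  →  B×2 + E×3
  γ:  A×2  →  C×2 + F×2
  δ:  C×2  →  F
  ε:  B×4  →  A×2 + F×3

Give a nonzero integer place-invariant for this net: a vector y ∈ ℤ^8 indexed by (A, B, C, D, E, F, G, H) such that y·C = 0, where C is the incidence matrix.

Incidence matrix C (rows=places, cols=transitions):
        α    β    γ    δ    ε
    A   0    0   -2    0    2
    B   0    2    0    0   -4
    C   0    0    2   -2    0
    D   3    0    0    0    0
    E   0    3    0    0    0
    F   0    0    2    1    3
    G   0   -4    0    0    0
    H  -3    0    0    0    0

Candidate y = [3, 3, 1, 0, -2, 2, 0, 0]; check y·C column-wise:
  col α: 3·0 + 3·0 + 1·0 + 0·3 + -2·0 + 2·0 + 0·-3 = 0
  col β: 3·0 + 3·2 + 1·0 + -2·3 + 2·0 + 0·-4 = 0
  col γ: 3·-2 + 3·0 + 1·2 + -2·0 + 2·2 = 0
  col δ: 3·0 + 3·0 + 1·-2 + -2·0 + 2·1 = 0
  col ε: 3·2 + 3·-4 + 1·0 + -2·0 + 2·3 = 0

y = (A:3, B:3, C:1, D:0, E:-2, F:2, G:0, H:0)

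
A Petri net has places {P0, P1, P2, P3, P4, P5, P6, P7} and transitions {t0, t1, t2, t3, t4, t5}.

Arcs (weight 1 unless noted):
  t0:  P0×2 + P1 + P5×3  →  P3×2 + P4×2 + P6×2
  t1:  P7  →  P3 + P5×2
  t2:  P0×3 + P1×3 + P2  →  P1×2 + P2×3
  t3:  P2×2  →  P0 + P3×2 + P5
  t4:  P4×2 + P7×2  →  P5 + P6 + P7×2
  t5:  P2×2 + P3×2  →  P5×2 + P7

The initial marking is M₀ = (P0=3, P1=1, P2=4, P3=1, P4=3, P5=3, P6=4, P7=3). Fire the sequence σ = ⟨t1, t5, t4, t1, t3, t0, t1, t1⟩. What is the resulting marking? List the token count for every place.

step 1: fire t1:  (P0=3, P1=1, P2=4, P3=1, P4=3, P5=3, P6=4, P7=3) → (P0=3, P1=1, P2=4, P3=2, P4=3, P5=5, P6=4, P7=2)
step 2: fire t5:  (P0=3, P1=1, P2=4, P3=2, P4=3, P5=5, P6=4, P7=2) → (P0=3, P1=1, P2=2, P3=0, P4=3, P5=7, P6=4, P7=3)
step 3: fire t4:  (P0=3, P1=1, P2=2, P3=0, P4=3, P5=7, P6=4, P7=3) → (P0=3, P1=1, P2=2, P3=0, P4=1, P5=8, P6=5, P7=3)
step 4: fire t1:  (P0=3, P1=1, P2=2, P3=0, P4=1, P5=8, P6=5, P7=3) → (P0=3, P1=1, P2=2, P3=1, P4=1, P5=10, P6=5, P7=2)
step 5: fire t3:  (P0=3, P1=1, P2=2, P3=1, P4=1, P5=10, P6=5, P7=2) → (P0=4, P1=1, P2=0, P3=3, P4=1, P5=11, P6=5, P7=2)
step 6: fire t0:  (P0=4, P1=1, P2=0, P3=3, P4=1, P5=11, P6=5, P7=2) → (P0=2, P1=0, P2=0, P3=5, P4=3, P5=8, P6=7, P7=2)
step 7: fire t1:  (P0=2, P1=0, P2=0, P3=5, P4=3, P5=8, P6=7, P7=2) → (P0=2, P1=0, P2=0, P3=6, P4=3, P5=10, P6=7, P7=1)
step 8: fire t1:  (P0=2, P1=0, P2=0, P3=6, P4=3, P5=10, P6=7, P7=1) → (P0=2, P1=0, P2=0, P3=7, P4=3, P5=12, P6=7, P7=0)

(P0=2, P1=0, P2=0, P3=7, P4=3, P5=12, P6=7, P7=0)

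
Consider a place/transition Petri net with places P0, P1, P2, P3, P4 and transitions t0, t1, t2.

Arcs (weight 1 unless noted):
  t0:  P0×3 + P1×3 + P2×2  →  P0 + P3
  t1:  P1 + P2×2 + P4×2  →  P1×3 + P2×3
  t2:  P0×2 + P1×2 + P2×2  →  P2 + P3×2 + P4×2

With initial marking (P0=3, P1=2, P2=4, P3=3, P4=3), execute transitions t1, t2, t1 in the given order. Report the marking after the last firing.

step 1: fire t1:  (P0=3, P1=2, P2=4, P3=3, P4=3) → (P0=3, P1=4, P2=5, P3=3, P4=1)
step 2: fire t2:  (P0=3, P1=4, P2=5, P3=3, P4=1) → (P0=1, P1=2, P2=4, P3=5, P4=3)
step 3: fire t1:  (P0=1, P1=2, P2=4, P3=5, P4=3) → (P0=1, P1=4, P2=5, P3=5, P4=1)

(P0=1, P1=4, P2=5, P3=5, P4=1)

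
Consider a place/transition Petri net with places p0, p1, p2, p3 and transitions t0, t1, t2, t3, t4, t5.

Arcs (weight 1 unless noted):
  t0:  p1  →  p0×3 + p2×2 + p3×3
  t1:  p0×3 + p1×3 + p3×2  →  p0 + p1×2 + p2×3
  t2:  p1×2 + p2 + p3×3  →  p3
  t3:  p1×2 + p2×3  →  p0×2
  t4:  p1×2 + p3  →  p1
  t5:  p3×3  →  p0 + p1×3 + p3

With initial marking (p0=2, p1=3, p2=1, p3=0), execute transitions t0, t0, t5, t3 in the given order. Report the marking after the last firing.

step 1: fire t0:  (p0=2, p1=3, p2=1, p3=0) → (p0=5, p1=2, p2=3, p3=3)
step 2: fire t0:  (p0=5, p1=2, p2=3, p3=3) → (p0=8, p1=1, p2=5, p3=6)
step 3: fire t5:  (p0=8, p1=1, p2=5, p3=6) → (p0=9, p1=4, p2=5, p3=4)
step 4: fire t3:  (p0=9, p1=4, p2=5, p3=4) → (p0=11, p1=2, p2=2, p3=4)

(p0=11, p1=2, p2=2, p3=4)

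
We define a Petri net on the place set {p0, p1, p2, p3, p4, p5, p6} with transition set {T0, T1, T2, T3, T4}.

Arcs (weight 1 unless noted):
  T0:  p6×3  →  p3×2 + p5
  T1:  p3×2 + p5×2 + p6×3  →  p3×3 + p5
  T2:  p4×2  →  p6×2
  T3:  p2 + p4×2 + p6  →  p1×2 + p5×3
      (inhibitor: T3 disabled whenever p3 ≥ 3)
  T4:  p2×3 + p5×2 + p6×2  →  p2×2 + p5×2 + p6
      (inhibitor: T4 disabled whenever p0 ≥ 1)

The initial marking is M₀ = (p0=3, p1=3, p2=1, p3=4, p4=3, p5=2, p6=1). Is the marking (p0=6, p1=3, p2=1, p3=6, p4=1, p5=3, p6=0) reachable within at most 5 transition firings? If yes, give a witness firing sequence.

depth 0: 1 marking
depth 1: 2 markings reached so far
depth 2: 4 markings reached so far
depth 3: 4 markings reached so far
(frontier empty at depth 3; search complete)
target is not among the 4 markings reachable within 5 steps

NO — not reachable within 5 firings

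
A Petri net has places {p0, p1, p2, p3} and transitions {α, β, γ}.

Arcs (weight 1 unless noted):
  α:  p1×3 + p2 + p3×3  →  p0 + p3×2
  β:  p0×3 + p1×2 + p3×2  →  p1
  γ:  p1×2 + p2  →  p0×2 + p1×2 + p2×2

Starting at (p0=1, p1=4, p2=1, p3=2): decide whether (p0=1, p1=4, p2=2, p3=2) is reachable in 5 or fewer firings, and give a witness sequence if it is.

depth 0: 1 marking
depth 1: 2 markings reached so far
depth 2: 4 markings reached so far
depth 3: 6 markings reached so far
depth 4: 8 markings reached so far
depth 5: 10 markings reached so far
target is not among the 10 markings reachable within 5 steps

NO — not reachable within 5 firings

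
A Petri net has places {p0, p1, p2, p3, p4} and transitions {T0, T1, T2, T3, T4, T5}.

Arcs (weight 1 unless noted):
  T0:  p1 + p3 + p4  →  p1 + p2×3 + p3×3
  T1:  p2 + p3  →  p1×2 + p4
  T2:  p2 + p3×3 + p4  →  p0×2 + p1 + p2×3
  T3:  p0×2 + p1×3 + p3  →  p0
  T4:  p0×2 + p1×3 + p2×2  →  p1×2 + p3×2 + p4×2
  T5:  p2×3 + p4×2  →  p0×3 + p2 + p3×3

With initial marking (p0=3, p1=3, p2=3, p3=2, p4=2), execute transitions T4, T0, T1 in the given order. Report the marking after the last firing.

step 1: fire T4:  (p0=3, p1=3, p2=3, p3=2, p4=2) → (p0=1, p1=2, p2=1, p3=4, p4=4)
step 2: fire T0:  (p0=1, p1=2, p2=1, p3=4, p4=4) → (p0=1, p1=2, p2=4, p3=6, p4=3)
step 3: fire T1:  (p0=1, p1=2, p2=4, p3=6, p4=3) → (p0=1, p1=4, p2=3, p3=5, p4=4)

(p0=1, p1=4, p2=3, p3=5, p4=4)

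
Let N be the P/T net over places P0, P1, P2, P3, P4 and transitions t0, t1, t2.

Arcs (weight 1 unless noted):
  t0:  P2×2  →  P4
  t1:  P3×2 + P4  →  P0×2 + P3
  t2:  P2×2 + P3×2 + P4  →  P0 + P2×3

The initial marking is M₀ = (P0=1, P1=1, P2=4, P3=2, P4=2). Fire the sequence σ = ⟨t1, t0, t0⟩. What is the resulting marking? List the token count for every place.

(P0=3, P1=1, P2=0, P3=1, P4=3)

step 1: fire t1:  (P0=1, P1=1, P2=4, P3=2, P4=2) → (P0=3, P1=1, P2=4, P3=1, P4=1)
step 2: fire t0:  (P0=3, P1=1, P2=4, P3=1, P4=1) → (P0=3, P1=1, P2=2, P3=1, P4=2)
step 3: fire t0:  (P0=3, P1=1, P2=2, P3=1, P4=2) → (P0=3, P1=1, P2=0, P3=1, P4=3)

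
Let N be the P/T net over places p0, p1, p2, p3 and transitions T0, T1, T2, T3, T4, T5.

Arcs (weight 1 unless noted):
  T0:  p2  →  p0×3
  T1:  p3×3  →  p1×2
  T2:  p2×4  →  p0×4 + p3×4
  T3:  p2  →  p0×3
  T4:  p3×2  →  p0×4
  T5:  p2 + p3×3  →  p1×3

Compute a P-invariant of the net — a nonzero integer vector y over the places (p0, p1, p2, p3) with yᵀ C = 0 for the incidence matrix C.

y = (p0:1, p1:3, p2:3, p3:2)

Incidence matrix C (rows=places, cols=transitions):
       T0   T1   T2   T3   T4   T5
   p0   3    0    4    3    4    0
   p1   0    2    0    0    0    3
   p2  -1    0   -4   -1    0   -1
   p3   0   -3    4    0   -2   -3

Candidate y = [1, 3, 3, 2]; check y·C column-wise:
  col T0: 1·3 + 3·0 + 3·-1 + 2·0 = 0
  col T1: 1·0 + 3·2 + 3·0 + 2·-3 = 0
  col T2: 1·4 + 3·0 + 3·-4 + 2·4 = 0
  col T3: 1·3 + 3·0 + 3·-1 + 2·0 = 0
  col T4: 1·4 + 3·0 + 3·0 + 2·-2 = 0
  col T5: 1·0 + 3·3 + 3·-1 + 2·-3 = 0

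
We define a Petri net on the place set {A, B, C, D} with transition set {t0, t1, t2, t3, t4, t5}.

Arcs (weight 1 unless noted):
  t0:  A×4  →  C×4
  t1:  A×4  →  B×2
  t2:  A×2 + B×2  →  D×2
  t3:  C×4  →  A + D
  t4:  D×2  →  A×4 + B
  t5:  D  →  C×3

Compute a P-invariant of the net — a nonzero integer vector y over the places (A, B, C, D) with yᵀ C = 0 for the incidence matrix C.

y = (A:1, B:2, C:1, D:3)

Incidence matrix C (rows=places, cols=transitions):
       t0   t1   t2   t3   t4   t5
    A  -4   -4   -2    1    4    0
    B   0    2   -2    0    1    0
    C   4    0    0   -4    0    3
    D   0    0    2    1   -2   -1

Candidate y = [1, 2, 1, 3]; check y·C column-wise:
  col t0: 1·-4 + 2·0 + 1·4 + 3·0 = 0
  col t1: 1·-4 + 2·2 + 1·0 + 3·0 = 0
  col t2: 1·-2 + 2·-2 + 1·0 + 3·2 = 0
  col t3: 1·1 + 2·0 + 1·-4 + 3·1 = 0
  col t4: 1·4 + 2·1 + 1·0 + 3·-2 = 0
  col t5: 1·0 + 2·0 + 1·3 + 3·-1 = 0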